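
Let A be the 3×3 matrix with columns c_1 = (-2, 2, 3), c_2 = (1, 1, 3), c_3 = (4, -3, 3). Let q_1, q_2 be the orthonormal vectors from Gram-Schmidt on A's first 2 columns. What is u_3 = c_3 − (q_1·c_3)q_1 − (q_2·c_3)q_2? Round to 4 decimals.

c_1 = (-2, 2, 3); ‖c_1‖ = 4.1231, so q_1 = (-0.4851, 0.4851, 0.7276).
q_1·c_2 = (-0.4851)·1 + 0.4851·1 + 0.7276·3 = 2.1828.
u_2 = c_2 − 2.1828·q_1 = (2.0588, -0.0588, 1.4118).
‖u_2‖ = 2.4971, so q_2 = (0.8245, -0.0236, 0.5654).
q_1·c_3 = (-0.4851)·4 + 0.4851·(-3) + 0.7276·3 = -1.2127; q_2·c_3 = 0.8245·4 + (-0.0236)·(-3) + 0.5654·3 = 5.0648.
u_3 = c_3 + 1.2127·q_1 − 5.0648·q_2 = (-0.7642, -2.2925, 1.0189).

u_3 = (-0.7642, -2.2925, 1.0189)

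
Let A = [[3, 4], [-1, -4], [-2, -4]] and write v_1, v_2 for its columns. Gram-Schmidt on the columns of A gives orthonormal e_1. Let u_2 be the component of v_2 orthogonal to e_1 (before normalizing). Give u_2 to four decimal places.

v_1 = (3, -1, -2); ‖v_1‖ = 3.7417, so e_1 = (0.8018, -0.2673, -0.5345).
e_1·v_2 = 0.8018·4 + (-0.2673)·(-4) + (-0.5345)·(-4) = 6.4143.
u_2 = v_2 − 6.4143·e_1 = (-1.1429, -2.2857, -0.5714).

u_2 = (-1.1429, -2.2857, -0.5714)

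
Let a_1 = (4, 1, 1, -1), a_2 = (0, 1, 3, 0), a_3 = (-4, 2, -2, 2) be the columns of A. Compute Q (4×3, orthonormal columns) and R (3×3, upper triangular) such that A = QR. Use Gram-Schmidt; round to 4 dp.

Q = [[0.9177, -0.2783, -0.0695], [0.2294, 0.2609, 0.8965], [0.2294, 0.9218, -0.2988], [-0.2294, 0.0696, 0.3197]], R = [[4.3589, 0.9177, -4.1295], [0.0000, 3.0262, -0.0696], [0.0000, 0.0000, 3.3079]]

a_1 = (4, 1, 1, -1); ‖a_1‖ = 4.3589, so e_1 = (0.9177, 0.2294, 0.2294, -0.2294).
e_1·a_2 = 0.9177·0 + 0.2294·1 + 0.2294·3 + (-0.2294)·0 = 0.9177.
u_2 = a_2 − 0.9177·e_1 = (-0.8421, 0.7895, 2.7895, 0.2105).
‖u_2‖ = 3.0262, so e_2 = (-0.2783, 0.2609, 0.9218, 0.0696).
e_1·a_3 = 0.9177·(-4) + 0.2294·2 + 0.2294·(-2) + (-0.2294)·2 = -4.1295; e_2·a_3 = (-0.2783)·(-4) + 0.2609·2 + 0.9218·(-2) + 0.0696·2 = -0.0696.
u_3 = a_3 + 4.1295·e_1 + 0.0696·e_2 = (-0.2299, 2.9655, -0.9885, 1.0575).
‖u_3‖ = 3.3079, so e_3 = (-0.0695, 0.8965, -0.2988, 0.3197).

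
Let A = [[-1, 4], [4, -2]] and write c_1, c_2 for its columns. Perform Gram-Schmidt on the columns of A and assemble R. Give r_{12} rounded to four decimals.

r_{12} = -2.9104

e_1 = c_1/‖c_1‖ = (-1, 4)/4.1231 = (-0.2425, 0.9701).
r_{12} = e_1·c_2 = -2.9104.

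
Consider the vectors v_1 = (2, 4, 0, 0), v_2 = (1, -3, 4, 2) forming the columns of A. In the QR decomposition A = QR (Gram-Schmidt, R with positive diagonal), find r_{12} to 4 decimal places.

v_1 = (2, 4, 0, 0); ‖v_1‖ = 4.4721, so q_1 = (0.4472, 0.8944, 0.0000, 0.0000).
r_{12} = q_1·v_2 = -2.2361.

r_{12} = -2.2361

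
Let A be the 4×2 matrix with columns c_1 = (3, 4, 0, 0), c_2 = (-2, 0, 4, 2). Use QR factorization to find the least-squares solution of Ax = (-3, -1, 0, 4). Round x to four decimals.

x = (-0.4043, 0.4823)

c_1 = (3, 4, 0, 0); ‖c_1‖ = 5.0000, so q_1 = (0.6000, 0.8000, 0.0000, 0.0000).
q_1·c_2 = 0.6000·(-2) + 0.8000·0 + 0.0000·4 + 0.0000·2 = -1.2000.
u_2 = c_2 + 1.2000·q_1 = (-1.2800, 0.9600, 4.0000, 2.0000).
‖u_2‖ = 4.7497, so q_2 = (-0.2695, 0.2021, 0.8422, 0.4211).
Qᵀb = (-2.6000, 2.2907).
Back-substitute: x_2 = 2.2907/4.7497 = 0.4823.
x_1 = (-2.6000 + 1.2000·0.4823)/5.0000 = -0.4043.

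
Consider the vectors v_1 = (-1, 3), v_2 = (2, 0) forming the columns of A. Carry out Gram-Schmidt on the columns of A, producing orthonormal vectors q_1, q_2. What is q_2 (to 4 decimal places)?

q_2 = (0.9487, 0.3162)

q_1 = v_1/‖v_1‖ = (-1, 3)/3.1623 = (-0.3162, 0.9487).
r_{12} = q_1·v_2 = -0.6325.
u_2 = v_2 + 0.6325·q_1 = (1.8000, 0.6000).
‖u_2‖ = 1.8974, so q_2 = (0.9487, 0.3162).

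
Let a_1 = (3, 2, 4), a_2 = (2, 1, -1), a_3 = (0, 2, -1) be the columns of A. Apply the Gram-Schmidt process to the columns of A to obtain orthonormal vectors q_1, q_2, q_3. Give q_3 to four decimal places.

q_3 = (-0.4773, 0.8751, -0.0796)

a_1 = (3, 2, 4); ‖a_1‖ = 5.3852, so q_1 = (0.5571, 0.3714, 0.7428).
q_1·a_2 = 0.5571·2 + 0.3714·1 + 0.7428·(-1) = 0.7428.
u_2 = a_2 − 0.7428·q_1 = (1.5862, 0.7241, -1.5517).
‖u_2‖ = 2.3342, so q_2 = (0.6796, 0.3102, -0.6648).
q_1·a_3 = 0.5571·0 + 0.3714·2 + 0.7428·(-1) = 0.0000; q_2·a_3 = 0.6796·0 + 0.3102·2 + (-0.6648)·(-1) = 1.2853.
u_3 = a_3 + 0.0000·q_1 − 1.2853·q_2 = (-0.8734, 1.6013, -0.1456).
‖u_3‖ = 1.8298, so q_3 = (-0.4773, 0.8751, -0.0796).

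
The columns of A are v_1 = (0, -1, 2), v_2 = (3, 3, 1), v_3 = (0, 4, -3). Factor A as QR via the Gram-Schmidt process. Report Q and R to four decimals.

v_1 = (0, -1, 2); ‖v_1‖ = 2.2361, so e_1 = (0.0000, -0.4472, 0.8944).
e_1·v_2 = 0.0000·3 + (-0.4472)·3 + 0.8944·1 = -0.4472.
u_2 = v_2 + 0.4472·e_1 = (3.0000, 2.8000, 1.4000).
‖u_2‖ = 4.3359, so e_2 = (0.6919, 0.6458, 0.3229).
e_1·v_3 = 0.0000·0 + (-0.4472)·4 + 0.8944·(-3) = -4.4721; e_2·v_3 = 0.6919·0 + 0.6458·4 + 0.3229·(-3) = 1.6144.
u_3 = v_3 + 4.4721·e_1 − 1.6144·e_2 = (-1.1170, 0.9574, 0.4787).
‖u_3‖ = 1.5471, so e_3 = (-0.7220, 0.6189, 0.3094).

Q = [[0.0000, 0.6919, -0.7220], [-0.4472, 0.6458, 0.6189], [0.8944, 0.3229, 0.3094]], R = [[2.2361, -0.4472, -4.4721], [0.0000, 4.3359, 1.6144], [0.0000, 0.0000, 1.5471]]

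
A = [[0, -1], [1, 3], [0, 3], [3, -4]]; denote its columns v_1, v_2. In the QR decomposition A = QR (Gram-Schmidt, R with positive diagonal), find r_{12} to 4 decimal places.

e_1 = v_1/‖v_1‖ = (0, 1, 0, 3)/3.1623 = (0.0000, 0.3162, 0.0000, 0.9487).
r_{12} = e_1·v_2 = -2.8460.

r_{12} = -2.8460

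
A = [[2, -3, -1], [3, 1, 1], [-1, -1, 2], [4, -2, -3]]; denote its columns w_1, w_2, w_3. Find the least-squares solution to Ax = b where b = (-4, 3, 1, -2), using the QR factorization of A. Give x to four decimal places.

w_1 = (2, 3, -1, 4); ‖w_1‖ = 5.4772, so q_1 = (0.3651, 0.5477, -0.1826, 0.7303).
q_1·w_2 = 0.3651·(-3) + 0.5477·1 + (-0.1826)·(-1) + 0.7303·(-2) = -1.8257.
u_2 = w_2 + 1.8257·q_1 = (-2.3333, 2.0000, -1.3333, -0.6667).
‖u_2‖ = 3.4157, so q_2 = (-0.6831, 0.5855, -0.3904, -0.1952).
q_1·w_3 = 0.3651·(-1) + 0.5477·1 + (-0.1826)·2 + 0.7303·(-3) = -2.3735; q_2·w_3 = (-0.6831)·(-1) + 0.5855·1 + (-0.3904)·2 + (-0.1952)·(-3) = 1.0735.
u_3 = w_3 + 2.3735·q_1 − 1.0735·q_2 = (0.6000, 1.6714, 1.9857, -1.0571).
‖u_3‖ = 2.8661, so q_3 = (0.2093, 0.5832, 0.6928, -0.3688).
Qᵀb = (-1.4606, 4.4891, 2.3427).
Back-substitute: x_3 = 2.3427/2.8661 = 0.8174.
x_2 = (4.4891 − 1.0735·0.8174)/3.4157 = 1.0574.
x_1 = (-1.4606 + 1.8257·1.0574 + 2.3735·0.8174)/5.4772 = 0.4400.

x = (0.4400, 1.0574, 0.8174)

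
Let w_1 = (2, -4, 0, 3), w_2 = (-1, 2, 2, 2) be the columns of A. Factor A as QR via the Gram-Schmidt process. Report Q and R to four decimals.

Q = [[0.3714, -0.2052], [-0.7428, 0.4105], [0.0000, 0.5669], [0.5571, 0.6841]], R = [[5.3852, -0.7428], [0.0000, 3.5282]]

w_1 = (2, -4, 0, 3); ‖w_1‖ = 5.3852, so e_1 = (0.3714, -0.7428, 0.0000, 0.5571).
e_1·w_2 = 0.3714·(-1) + (-0.7428)·2 + 0.0000·2 + 0.5571·2 = -0.7428.
u_2 = w_2 + 0.7428·e_1 = (-0.7241, 1.4483, 2.0000, 2.4138).
‖u_2‖ = 3.5282, so e_2 = (-0.2052, 0.4105, 0.5669, 0.6841).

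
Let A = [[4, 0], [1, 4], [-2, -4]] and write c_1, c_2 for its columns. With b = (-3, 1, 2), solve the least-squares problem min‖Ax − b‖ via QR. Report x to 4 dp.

c_1 = (4, 1, -2); ‖c_1‖ = 4.5826, so q_1 = (0.8729, 0.2182, -0.4364).
q_1·c_2 = 0.8729·0 + 0.2182·4 + (-0.4364)·(-4) = 2.6186.
u_2 = c_2 − 2.6186·q_1 = (-2.2857, 3.4286, -2.8571).
‖u_2‖ = 5.0143, so q_2 = (-0.4558, 0.6838, -0.5698).
Qᵀb = (-3.2733, 0.9117).
Back-substitute: x_2 = 0.9117/5.0143 = 0.1818.
x_1 = (-3.2733 − 2.6186·0.1818)/4.5826 = -0.8182.

x = (-0.8182, 0.1818)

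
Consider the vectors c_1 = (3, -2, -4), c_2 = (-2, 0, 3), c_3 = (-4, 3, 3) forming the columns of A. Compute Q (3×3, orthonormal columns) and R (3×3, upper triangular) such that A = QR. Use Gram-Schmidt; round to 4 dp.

q_1 = c_1/‖c_1‖ = (3, -2, -4)/5.3852 = (0.5571, -0.3714, -0.7428).
r_{12} = q_1·c_2 = -3.3425.
u_2 = c_2 + 3.3425·q_1 = (-0.1379, -1.2414, 0.5172).
‖u_2‖ = 1.3519, so q_2 = (-0.1020, -0.9183, 0.3826).
r_{13} = q_1·c_3 = -5.5709; r_{23} = q_2·c_3 = -1.1988.
u_3 = c_3 + 5.5709·q_1 + 1.1988·q_2 = (-1.0189, -0.1698, -0.6792).
‖u_3‖ = 1.2362, so q_3 = (-0.8242, -0.1374, -0.5494).

Q = [[0.5571, -0.1020, -0.8242], [-0.3714, -0.9183, -0.1374], [-0.7428, 0.3826, -0.5494]], R = [[5.3852, -3.3425, -5.5709], [0.0000, 1.3519, -1.1988], [0.0000, 0.0000, 1.2362]]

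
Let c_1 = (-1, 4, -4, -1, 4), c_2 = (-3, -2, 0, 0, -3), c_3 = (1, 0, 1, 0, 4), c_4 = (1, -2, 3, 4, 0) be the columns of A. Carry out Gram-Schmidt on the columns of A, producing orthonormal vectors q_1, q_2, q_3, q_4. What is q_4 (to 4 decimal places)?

c_1 = (-1, 4, -4, -1, 4); ‖c_1‖ = 7.0711, so q_1 = (-0.1414, 0.5657, -0.5657, -0.1414, 0.5657).
q_1·c_2 = (-0.1414)·(-3) + 0.5657·(-2) + (-0.5657)·0 + (-0.1414)·0 + 0.5657·(-3) = -2.4042.
u_2 = c_2 + 2.4042·q_1 = (-3.3400, -0.6400, -1.3600, -0.3400, -1.6400).
‖u_2‖ = 4.0274, so q_2 = (-0.8293, -0.1589, -0.3377, -0.0844, -0.4072).
q_1·c_3 = (-0.1414)·1 + 0.5657·0 + (-0.5657)·1 + (-0.1414)·0 + 0.5657·4 = 1.5556; q_2·c_3 = (-0.8293)·1 + (-0.1589)·0 + (-0.3377)·1 + (-0.0844)·0 + (-0.4072)·4 = -2.7958.
u_3 = c_3 − 1.5556·q_1 + 2.7958·q_2 = (-1.0986, -1.3243, 0.9359, -0.0160, 1.9815).
‖u_3‖ = 2.7863, so q_3 = (-0.3943, -0.4753, 0.3359, -0.0058, 0.7112).
q_1·c_4 = (-0.1414)·1 + 0.5657·(-2) + (-0.5657)·3 + (-0.1414)·4 + 0.5657·0 = -3.5355; q_2·c_4 = (-0.8293)·1 + (-0.1589)·(-2) + (-0.3377)·3 + (-0.0844)·4 + (-0.4072)·0 = -1.8622; q_3·c_4 = (-0.3943)·1 + (-0.4753)·(-2) + 0.3359·3 + (-0.0058)·4 + 0.7112·0 = 1.5409.
u_4 = c_4 + 3.5355·q_1 + 1.8622·q_2 − 1.5409·q_3 = (-0.4368, 0.4365, -0.1464, 3.3517, 0.1458).
‖u_4‖ = 3.4143, so q_4 = (-0.1279, 0.1278, -0.0429, 0.9816, 0.0427).

q_4 = (-0.1279, 0.1278, -0.0429, 0.9816, 0.0427)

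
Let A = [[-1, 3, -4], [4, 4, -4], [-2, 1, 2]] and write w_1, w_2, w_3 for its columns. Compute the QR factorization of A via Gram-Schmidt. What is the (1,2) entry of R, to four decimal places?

q_1 = w_1/‖w_1‖ = (-1, 4, -2)/4.5826 = (-0.2182, 0.8729, -0.4364).
r_{12} = q_1·w_2 = 2.4004.

r_{12} = 2.4004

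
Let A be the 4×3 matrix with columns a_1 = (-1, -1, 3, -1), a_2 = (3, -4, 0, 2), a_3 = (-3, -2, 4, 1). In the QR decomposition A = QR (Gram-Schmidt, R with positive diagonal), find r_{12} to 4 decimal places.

a_1 = (-1, -1, 3, -1); ‖a_1‖ = 3.4641, so q_1 = (-0.2887, -0.2887, 0.8660, -0.2887).
r_{12} = q_1·a_2 = -0.2887.

r_{12} = -0.2887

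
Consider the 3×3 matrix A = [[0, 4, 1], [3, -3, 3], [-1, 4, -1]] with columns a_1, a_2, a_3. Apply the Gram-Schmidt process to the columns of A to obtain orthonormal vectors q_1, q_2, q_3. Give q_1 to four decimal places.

q_1 = (0.0000, 0.9487, -0.3162)

a_1 = (0, 3, -1); ‖a_1‖ = 3.1623, so q_1 = (0.0000, 0.9487, -0.3162).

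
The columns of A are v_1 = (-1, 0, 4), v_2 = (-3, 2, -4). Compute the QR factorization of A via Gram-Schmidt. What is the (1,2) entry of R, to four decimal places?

r_{12} = -3.1530

v_1 = (-1, 0, 4); ‖v_1‖ = 4.1231, so q_1 = (-0.2425, 0.0000, 0.9701).
r_{12} = q_1·v_2 = -3.1530.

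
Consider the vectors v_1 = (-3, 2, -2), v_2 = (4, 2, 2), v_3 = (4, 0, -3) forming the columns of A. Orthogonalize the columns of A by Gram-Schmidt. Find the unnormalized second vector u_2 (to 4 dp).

e_1 = v_1/‖v_1‖ = (-3, 2, -2)/4.1231 = (-0.7276, 0.4851, -0.4851).
r_{12} = e_1·v_2 = -2.9104.
u_2 = v_2 + 2.9104·e_1 = (1.8824, 3.4118, 0.5882).

u_2 = (1.8824, 3.4118, 0.5882)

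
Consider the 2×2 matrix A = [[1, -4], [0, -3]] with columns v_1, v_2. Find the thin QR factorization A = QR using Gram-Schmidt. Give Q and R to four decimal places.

Q = [[1.0000, 0.0000], [0.0000, -1.0000]], R = [[1.0000, -4.0000], [0.0000, 3.0000]]

v_1 = (1, 0); ‖v_1‖ = 1.0000, so e_1 = (1.0000, 0.0000).
e_1·v_2 = 1.0000·(-4) + 0.0000·(-3) = -4.0000.
u_2 = v_2 + 4.0000·e_1 = (0.0000, -3.0000).
‖u_2‖ = 3.0000, so e_2 = (0.0000, -1.0000).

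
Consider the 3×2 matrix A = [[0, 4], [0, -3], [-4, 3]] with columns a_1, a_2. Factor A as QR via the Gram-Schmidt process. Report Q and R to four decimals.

Q = [[0.0000, 0.8000], [0.0000, -0.6000], [-1.0000, 0.0000]], R = [[4.0000, -3.0000], [0.0000, 5.0000]]

e_1 = a_1/‖a_1‖ = (0, 0, -4)/4.0000 = (0.0000, 0.0000, -1.0000).
r_{12} = e_1·a_2 = -3.0000.
u_2 = a_2 + 3.0000·e_1 = (4.0000, -3.0000, 0.0000).
‖u_2‖ = 5.0000, so e_2 = (0.8000, -0.6000, 0.0000).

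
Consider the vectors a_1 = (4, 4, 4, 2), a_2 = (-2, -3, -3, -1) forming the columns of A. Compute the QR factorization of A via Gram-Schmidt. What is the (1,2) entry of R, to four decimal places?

a_1 = (4, 4, 4, 2); ‖a_1‖ = 7.2111, so q_1 = (0.5547, 0.5547, 0.5547, 0.2774).
r_{12} = q_1·a_2 = -4.7150.

r_{12} = -4.7150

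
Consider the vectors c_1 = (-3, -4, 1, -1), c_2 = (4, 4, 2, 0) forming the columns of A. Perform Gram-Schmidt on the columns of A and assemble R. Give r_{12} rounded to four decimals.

q_1 = c_1/‖c_1‖ = (-3, -4, 1, -1)/5.1962 = (-0.5774, -0.7698, 0.1925, -0.1925).
r_{12} = q_1·c_2 = -5.0037.

r_{12} = -5.0037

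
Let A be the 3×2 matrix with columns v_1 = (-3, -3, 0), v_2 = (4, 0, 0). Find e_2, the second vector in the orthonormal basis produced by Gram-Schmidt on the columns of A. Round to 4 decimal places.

e_2 = (0.7071, -0.7071, 0.0000)

v_1 = (-3, -3, 0); ‖v_1‖ = 4.2426, so e_1 = (-0.7071, -0.7071, 0.0000).
e_1·v_2 = (-0.7071)·4 + (-0.7071)·0 + 0.0000·0 = -2.8284.
u_2 = v_2 + 2.8284·e_1 = (2.0000, -2.0000, 0.0000).
‖u_2‖ = 2.8284, so e_2 = (0.7071, -0.7071, 0.0000).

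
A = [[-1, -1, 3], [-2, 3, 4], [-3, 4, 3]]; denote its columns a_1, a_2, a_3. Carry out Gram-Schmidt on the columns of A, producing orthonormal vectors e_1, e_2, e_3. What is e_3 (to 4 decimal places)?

e_3 = (0.1155, 0.8083, -0.5774)

e_1 = a_1/‖a_1‖ = (-1, -2, -3)/3.7417 = (-0.2673, -0.5345, -0.8018).
r_{12} = e_1·a_2 = -4.5434.
u_2 = a_2 + 4.5434·e_1 = (-2.2143, 0.5714, 0.3571).
‖u_2‖ = 2.3146, so e_2 = (-0.9567, 0.2469, 0.1543).
r_{13} = e_1·a_3 = -5.3452; r_{23} = e_2·a_3 = -1.4196.
u_3 = a_3 + 5.3452·e_1 + 1.4196·e_2 = (0.2133, 1.4933, -1.0667).
‖u_3‖ = 1.8475, so e_3 = (0.1155, 0.8083, -0.5774).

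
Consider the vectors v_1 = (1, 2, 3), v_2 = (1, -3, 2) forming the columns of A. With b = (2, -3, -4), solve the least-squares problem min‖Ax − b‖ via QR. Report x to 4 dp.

x = (-1.1641, 0.2974)

e_1 = v_1/‖v_1‖ = (1, 2, 3)/3.7417 = (0.2673, 0.5345, 0.8018).
r_{12} = e_1·v_2 = 0.2673.
u_2 = v_2 − 0.2673·e_1 = (0.9286, -3.1429, 1.7857).
‖u_2‖ = 3.7321, so e_2 = (0.2488, -0.8421, 0.4785).
Qᵀb = (-4.2762, 1.1101).
Back-substitute: x_2 = 1.1101/3.7321 = 0.2974.
x_1 = (-4.2762 − 0.2673·0.2974)/3.7417 = -1.1641.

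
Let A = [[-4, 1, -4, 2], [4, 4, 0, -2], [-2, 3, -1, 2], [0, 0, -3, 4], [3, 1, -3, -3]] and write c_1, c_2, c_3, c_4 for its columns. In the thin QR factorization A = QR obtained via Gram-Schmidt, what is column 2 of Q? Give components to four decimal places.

c_1 = (-4, 4, -2, 0, 3); ‖c_1‖ = 6.7082, so q_1 = (-0.5963, 0.5963, -0.2981, 0.0000, 0.4472).
q_1·c_2 = (-0.5963)·1 + 0.5963·4 + (-0.2981)·3 + 0.0000·0 + 0.4472·1 = 1.3416.
u_2 = c_2 − 1.3416·q_1 = (1.8000, 3.2000, 3.4000, 0.0000, 0.4000).
‖u_2‖ = 5.0200, so q_2 = (0.3586, 0.6375, 0.6773, 0.0000, 0.0797).

q_2 = (0.3586, 0.6375, 0.6773, 0.0000, 0.0797)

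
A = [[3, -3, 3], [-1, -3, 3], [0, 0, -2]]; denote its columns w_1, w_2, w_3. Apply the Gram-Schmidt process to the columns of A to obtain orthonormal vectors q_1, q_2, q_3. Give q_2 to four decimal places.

q_2 = (-0.3162, -0.9487, 0.0000)

w_1 = (3, -1, 0); ‖w_1‖ = 3.1623, so q_1 = (0.9487, -0.3162, 0.0000).
q_1·w_2 = 0.9487·(-3) + (-0.3162)·(-3) + 0.0000·0 = -1.8974.
u_2 = w_2 + 1.8974·q_1 = (-1.2000, -3.6000, 0.0000).
‖u_2‖ = 3.7947, so q_2 = (-0.3162, -0.9487, 0.0000).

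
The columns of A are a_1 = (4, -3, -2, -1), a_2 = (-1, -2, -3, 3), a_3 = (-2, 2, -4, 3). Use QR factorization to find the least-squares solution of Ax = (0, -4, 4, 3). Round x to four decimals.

a_1 = (4, -3, -2, -1); ‖a_1‖ = 5.4772, so q_1 = (0.7303, -0.5477, -0.3651, -0.1826).
q_1·a_2 = 0.7303·(-1) + (-0.5477)·(-2) + (-0.3651)·(-3) + (-0.1826)·3 = 0.9129.
u_2 = a_2 − 0.9129·q_1 = (-1.6667, -1.5000, -2.6667, 3.1667).
‖u_2‖ = 4.7081, so q_2 = (-0.3540, -0.3186, -0.5664, 0.6726).
q_1·a_3 = 0.7303·(-2) + (-0.5477)·2 + (-0.3651)·(-4) + (-0.1826)·3 = -1.6432; q_2·a_3 = (-0.3540)·(-2) + (-0.3186)·2 + (-0.5664)·(-4) + 0.6726·3 = 4.3542.
u_3 = a_3 + 1.6432·q_1 − 4.3542·q_2 = (0.7414, 2.4872, -2.1338, -0.2286).
‖u_3‖ = 3.3677, so q_3 = (0.2201, 0.7386, -0.6336, -0.0679).
Qᵀb = (0.1826, 1.0266, -5.6923).
Back-substitute: x_3 = -5.6923/3.3677 = -1.6903.
x_2 = (1.0266 − 4.3542·(-1.6903))/4.7081 = 1.7812.
x_1 = (0.1826 − 0.9129·1.7812 + 1.6432·(-1.6903))/5.4772 = -0.7706.

x = (-0.7706, 1.7812, -1.6903)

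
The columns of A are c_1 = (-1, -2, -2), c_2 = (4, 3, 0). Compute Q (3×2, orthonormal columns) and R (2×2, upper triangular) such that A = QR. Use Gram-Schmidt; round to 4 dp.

Q = [[-0.3333, 0.7752], [-0.6667, 0.2087], [-0.6667, -0.5963]], R = [[3.0000, -3.3333], [0.0000, 3.7268]]

q_1 = c_1/‖c_1‖ = (-1, -2, -2)/3.0000 = (-0.3333, -0.6667, -0.6667).
r_{12} = q_1·c_2 = -3.3333.
u_2 = c_2 + 3.3333·q_1 = (2.8889, 0.7778, -2.2222).
‖u_2‖ = 3.7268, so q_2 = (0.7752, 0.2087, -0.5963).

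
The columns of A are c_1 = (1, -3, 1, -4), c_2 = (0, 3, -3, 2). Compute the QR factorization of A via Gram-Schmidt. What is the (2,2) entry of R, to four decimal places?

r_{22} = 2.6805

c_1 = (1, -3, 1, -4); ‖c_1‖ = 5.1962, so q_1 = (0.1925, -0.5774, 0.1925, -0.7698).
q_1·c_2 = 0.1925·0 + (-0.5774)·3 + 0.1925·(-3) + (-0.7698)·2 = -3.8490.
u_2 = c_2 + 3.8490·q_1 = (0.7407, 0.7778, -2.2593, -0.9630).
r_{22} = ‖u_2‖ = 2.6805.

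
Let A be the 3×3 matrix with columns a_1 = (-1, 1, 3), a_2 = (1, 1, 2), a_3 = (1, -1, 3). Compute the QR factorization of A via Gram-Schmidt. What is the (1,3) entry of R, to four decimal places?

r_{13} = 2.1106

q_1 = a_1/‖a_1‖ = (-1, 1, 3)/3.3166 = (-0.3015, 0.3015, 0.9045).
r_{13} = q_1·a_3 = 2.1106.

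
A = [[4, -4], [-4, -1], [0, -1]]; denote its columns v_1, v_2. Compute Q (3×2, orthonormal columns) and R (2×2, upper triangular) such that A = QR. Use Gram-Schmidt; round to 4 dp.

Q = [[0.7071, -0.6804], [-0.7071, -0.6804], [0.0000, -0.2722]], R = [[5.6569, -2.1213], [0.0000, 3.6742]]

v_1 = (4, -4, 0); ‖v_1‖ = 5.6569, so q_1 = (0.7071, -0.7071, 0.0000).
q_1·v_2 = 0.7071·(-4) + (-0.7071)·(-1) + 0.0000·(-1) = -2.1213.
u_2 = v_2 + 2.1213·q_1 = (-2.5000, -2.5000, -1.0000).
‖u_2‖ = 3.6742, so q_2 = (-0.6804, -0.6804, -0.2722).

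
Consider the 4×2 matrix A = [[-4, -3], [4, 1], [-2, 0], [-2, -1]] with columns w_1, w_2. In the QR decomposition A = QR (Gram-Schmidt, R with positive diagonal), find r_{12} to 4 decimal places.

r_{12} = 2.8460

w_1 = (-4, 4, -2, -2); ‖w_1‖ = 6.3246, so e_1 = (-0.6325, 0.6325, -0.3162, -0.3162).
r_{12} = e_1·w_2 = 2.8460.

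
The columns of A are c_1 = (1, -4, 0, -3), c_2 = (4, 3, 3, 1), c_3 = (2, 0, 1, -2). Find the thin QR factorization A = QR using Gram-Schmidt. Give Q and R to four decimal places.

q_1 = c_1/‖c_1‖ = (1, -4, 0, -3)/5.0990 = (0.1961, -0.7845, 0.0000, -0.5883).
r_{12} = q_1·c_2 = -2.1573.
u_2 = c_2 + 2.1573·q_1 = (4.4231, 1.3077, 3.0000, -0.2692).
‖u_2‖ = 5.5087, so q_2 = (0.8029, 0.2374, 0.5446, -0.0489).
r_{13} = q_1·c_3 = 1.5689; r_{23} = q_2·c_3 = 2.2482.
u_3 = c_3 − 1.5689·q_1 − 2.2482·q_2 = (-0.1128, 0.6971, -0.2243, -0.9670).
‖u_3‖ = 1.2183, so q_3 = (-0.0926, 0.5722, -0.1841, -0.7938).

Q = [[0.1961, 0.8029, -0.0926], [-0.7845, 0.2374, 0.5722], [0.0000, 0.5446, -0.1841], [-0.5883, -0.0489, -0.7938]], R = [[5.0990, -2.1573, 1.5689], [0.0000, 5.5087, 2.2482], [0.0000, 0.0000, 1.2183]]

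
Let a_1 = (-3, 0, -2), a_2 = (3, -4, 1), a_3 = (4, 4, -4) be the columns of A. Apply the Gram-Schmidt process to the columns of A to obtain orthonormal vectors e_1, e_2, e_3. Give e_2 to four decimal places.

e_1 = a_1/‖a_1‖ = (-3, 0, -2)/3.6056 = (-0.8321, 0.0000, -0.5547).
r_{12} = e_1·a_2 = -3.0509.
u_2 = a_2 + 3.0509·e_1 = (0.4615, -4.0000, -0.6923).
‖u_2‖ = 4.0856, so e_2 = (0.1130, -0.9790, -0.1694).

e_2 = (0.1130, -0.9790, -0.1694)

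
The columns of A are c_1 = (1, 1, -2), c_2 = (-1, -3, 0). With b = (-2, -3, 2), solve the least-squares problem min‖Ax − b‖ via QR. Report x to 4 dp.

e_1 = c_1/‖c_1‖ = (1, 1, -2)/2.4495 = (0.4082, 0.4082, -0.8165).
r_{12} = e_1·c_2 = -1.6330.
u_2 = c_2 + 1.6330·e_1 = (-0.3333, -2.3333, -1.3333).
‖u_2‖ = 2.7080, so e_2 = (-0.1231, -0.8616, -0.4924).
Qᵀb = (-3.6742, 1.8464).
Back-substitute: x_2 = 1.8464/2.7080 = 0.6818.
x_1 = (-3.6742 + 1.6330·0.6818)/2.4495 = -1.0455.

x = (-1.0455, 0.6818)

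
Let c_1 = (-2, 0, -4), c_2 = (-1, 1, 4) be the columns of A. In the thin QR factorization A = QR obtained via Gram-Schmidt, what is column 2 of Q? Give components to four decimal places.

c_1 = (-2, 0, -4); ‖c_1‖ = 4.4721, so e_1 = (-0.4472, 0.0000, -0.8944).
e_1·c_2 = (-0.4472)·(-1) + 0.0000·1 + (-0.8944)·4 = -3.1305.
u_2 = c_2 + 3.1305·e_1 = (-2.4000, 1.0000, 1.2000).
‖u_2‖ = 2.8636, so e_2 = (-0.8381, 0.3492, 0.4191).

e_2 = (-0.8381, 0.3492, 0.4191)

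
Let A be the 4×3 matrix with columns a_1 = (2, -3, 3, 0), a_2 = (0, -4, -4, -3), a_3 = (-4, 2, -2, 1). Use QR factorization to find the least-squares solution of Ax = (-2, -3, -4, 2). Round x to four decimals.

a_1 = (2, -3, 3, 0); ‖a_1‖ = 4.6904, so e_1 = (0.4264, -0.6396, 0.6396, 0.0000).
e_1·a_2 = 0.4264·0 + (-0.6396)·(-4) + 0.6396·(-4) + 0.0000·(-3) = 0.0000.
u_2 = a_2 + 0.0000·e_1 = (0.0000, -4.0000, -4.0000, -3.0000).
‖u_2‖ = 6.4031, so e_2 = (0.0000, -0.6247, -0.6247, -0.4685).
e_1·a_3 = 0.4264·(-4) + (-0.6396)·2 + 0.6396·(-2) + 0.0000·1 = -4.2640; e_2·a_3 = 0.0000·(-4) + (-0.6247)·2 + (-0.6247)·(-2) + (-0.4685)·1 = -0.4685.
u_3 = a_3 + 4.2640·e_1 + 0.4685·e_2 = (-2.1818, -1.0200, 0.4346, 0.7805).
‖u_3‖ = 2.5688, so e_3 = (-0.8494, -0.3971, 0.1692, 0.3038).
Qᵀb = (-1.4924, 3.4358, 2.8208).
Back-substitute: x_3 = 2.8208/2.5688 = 1.0981.
x_2 = (3.4358 + 0.4685·1.0981)/6.4031 = 0.6169.
x_1 = (-1.4924 + 0.0000·0.6169 + 4.2640·1.0981)/4.6904 = 0.6801.

x = (0.6801, 0.6169, 1.0981)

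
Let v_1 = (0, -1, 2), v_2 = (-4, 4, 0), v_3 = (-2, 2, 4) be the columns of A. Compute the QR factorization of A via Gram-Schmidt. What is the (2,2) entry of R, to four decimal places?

q_1 = v_1/‖v_1‖ = (0, -1, 2)/2.2361 = (0.0000, -0.4472, 0.8944).
r_{12} = q_1·v_2 = -1.7889.
u_2 = v_2 + 1.7889·q_1 = (-4.0000, 3.2000, 1.6000).
r_{22} = ‖u_2‖ = 5.3666.

r_{22} = 5.3666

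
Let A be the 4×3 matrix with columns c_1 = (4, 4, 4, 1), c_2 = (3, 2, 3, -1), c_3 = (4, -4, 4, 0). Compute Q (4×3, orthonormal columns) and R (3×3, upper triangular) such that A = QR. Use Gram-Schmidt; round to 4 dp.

c_1 = (4, 4, 4, 1); ‖c_1‖ = 7.0000, so e_1 = (0.5714, 0.5714, 0.5714, 0.1429).
e_1·c_2 = 0.5714·3 + 0.5714·2 + 0.5714·3 + 0.1429·(-1) = 4.4286.
u_2 = c_2 − 4.4286·e_1 = (0.4694, -0.5306, 0.4694, -1.6327).
‖u_2‖ = 1.8406, so e_2 = (0.2550, -0.2883, 0.2550, -0.8870).
e_1·c_3 = 0.5714·4 + 0.5714·(-4) + 0.5714·4 + 0.1429·0 = 2.2857; e_2·c_3 = 0.2550·4 + (-0.2883)·(-4) + 0.2550·4 + (-0.8870)·0 = 3.1933.
u_3 = c_3 − 2.2857·e_1 − 3.1933·e_2 = (1.8795, -4.3855, 1.8795, 2.5060).
‖u_3‖ = 5.7077, so e_3 = (0.3293, -0.7683, 0.3293, 0.4391).

Q = [[0.5714, 0.2550, 0.3293], [0.5714, -0.2883, -0.7683], [0.5714, 0.2550, 0.3293], [0.1429, -0.8870, 0.4391]], R = [[7.0000, 4.4286, 2.2857], [0.0000, 1.8406, 3.1933], [0.0000, 0.0000, 5.7077]]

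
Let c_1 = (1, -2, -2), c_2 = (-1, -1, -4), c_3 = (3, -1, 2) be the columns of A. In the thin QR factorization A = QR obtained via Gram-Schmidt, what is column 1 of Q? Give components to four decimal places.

c_1 = (1, -2, -2); ‖c_1‖ = 3.0000, so q_1 = (0.3333, -0.6667, -0.6667).

q_1 = (0.3333, -0.6667, -0.6667)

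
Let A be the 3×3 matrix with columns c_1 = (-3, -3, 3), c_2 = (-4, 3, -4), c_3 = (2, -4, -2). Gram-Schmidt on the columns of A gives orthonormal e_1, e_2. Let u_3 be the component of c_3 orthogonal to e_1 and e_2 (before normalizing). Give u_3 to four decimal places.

c_1 = (-3, -3, 3); ‖c_1‖ = 5.1962, so e_1 = (-0.5774, -0.5774, 0.5774).
e_1·c_2 = (-0.5774)·(-4) + (-0.5774)·3 + 0.5774·(-4) = -1.7321.
u_2 = c_2 + 1.7321·e_1 = (-5.0000, 2.0000, -3.0000).
‖u_2‖ = 6.1644, so e_2 = (-0.8111, 0.3244, -0.4867).
e_1·c_3 = (-0.5774)·2 + (-0.5774)·(-4) + 0.5774·(-2) = 0.0000; e_2·c_3 = (-0.8111)·2 + 0.3244·(-4) + (-0.4867)·(-2) = -1.9467.
u_3 = c_3 + 0.0000·e_1 + 1.9467·e_2 = (0.4211, -3.3684, -2.9474).

u_3 = (0.4211, -3.3684, -2.9474)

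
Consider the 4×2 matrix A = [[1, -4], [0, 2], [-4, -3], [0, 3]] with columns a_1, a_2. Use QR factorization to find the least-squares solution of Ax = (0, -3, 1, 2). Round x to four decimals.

a_1 = (1, 0, -4, 0); ‖a_1‖ = 4.1231, so e_1 = (0.2425, 0.0000, -0.9701, 0.0000).
e_1·a_2 = 0.2425·(-4) + 0.0000·2 + (-0.9701)·(-3) + 0.0000·3 = 1.9403.
u_2 = a_2 − 1.9403·e_1 = (-4.4706, 2.0000, -1.1176, 3.0000).
‖u_2‖ = 5.8511, so e_2 = (-0.7641, 0.3418, -0.1910, 0.5127).
Qᵀb = (-0.9701, -0.1910).
Back-substitute: x_2 = -0.1910/5.8511 = -0.0326.
x_1 = (-0.9701 − 1.9403·(-0.0326))/4.1231 = -0.2199.

x = (-0.2199, -0.0326)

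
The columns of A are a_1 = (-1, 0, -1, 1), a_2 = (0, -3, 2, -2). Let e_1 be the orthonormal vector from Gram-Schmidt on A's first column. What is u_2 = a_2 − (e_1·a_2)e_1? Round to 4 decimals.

u_2 = (-1.3333, -3.0000, 0.6667, -0.6667)

a_1 = (-1, 0, -1, 1); ‖a_1‖ = 1.7321, so e_1 = (-0.5774, 0.0000, -0.5774, 0.5774).
e_1·a_2 = (-0.5774)·0 + 0.0000·(-3) + (-0.5774)·2 + 0.5774·(-2) = -2.3094.
u_2 = a_2 + 2.3094·e_1 = (-1.3333, -3.0000, 0.6667, -0.6667).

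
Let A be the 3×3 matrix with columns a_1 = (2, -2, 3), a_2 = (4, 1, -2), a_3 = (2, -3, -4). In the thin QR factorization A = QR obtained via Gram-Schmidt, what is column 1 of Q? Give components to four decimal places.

q_1 = (0.4851, -0.4851, 0.7276)

a_1 = (2, -2, 3); ‖a_1‖ = 4.1231, so q_1 = (0.4851, -0.4851, 0.7276).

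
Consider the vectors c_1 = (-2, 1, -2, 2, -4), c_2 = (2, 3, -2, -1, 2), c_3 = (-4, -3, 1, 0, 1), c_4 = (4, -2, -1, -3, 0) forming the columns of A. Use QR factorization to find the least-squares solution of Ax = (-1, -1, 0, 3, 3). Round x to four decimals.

q_1 = c_1/‖c_1‖ = (-2, 1, -2, 2, -4)/5.3852 = (-0.3714, 0.1857, -0.3714, 0.3714, -0.7428).
r_{12} = q_1·c_2 = -1.2999.
u_2 = c_2 + 1.2999·q_1 = (1.5172, 3.2414, -2.4828, -0.5172, 1.0345).
‖u_2‖ = 4.5067, so q_2 = (0.3367, 0.7192, -0.5509, -0.1148, 0.2295).
r_{13} = q_1·c_3 = -0.1857; r_{23} = q_2·c_3 = -3.8257.
u_3 = c_3 + 0.1857·q_1 + 3.8257·q_2 = (-2.7810, -0.2139, -1.1766, -0.3701, 1.7402).
‖u_3‖ = 3.5113, so q_3 = (-0.7920, -0.0609, -0.3351, -0.1054, 0.4956).
r_{14} = q_1·c_4 = -2.5997; r_{24} = q_2·c_4 = 0.8034; r_{34} = q_3·c_4 = -2.3949.
u_4 = c_4 + 2.5997·q_1 − 0.8034·q_2 + 2.3949·q_3 = (0.8673, -2.2410, -2.3254, -2.1947, -0.9285).
‖u_4‖ = 4.1062, so q_4 = (0.2112, -0.5458, -0.5663, -0.5345, -0.2261).
Qᵀb = (-0.9285, -0.7116, 2.0235, -1.9473).
Back-substitute: x_4 = -1.9473/4.1062 = -0.4742.
x_3 = (2.0235 + 2.3949·(-0.4742))/3.5113 = 0.2528.
x_2 = (-0.7116 + 3.8257·0.2528 − 0.8034·(-0.4742))/4.5067 = 0.1413.
x_1 = (-0.9285 + 1.2999·0.1413 + 0.1857·0.2528 + 2.5997·(-0.4742))/5.3852 = -0.3585.

x = (-0.3585, 0.1413, 0.2528, -0.4742)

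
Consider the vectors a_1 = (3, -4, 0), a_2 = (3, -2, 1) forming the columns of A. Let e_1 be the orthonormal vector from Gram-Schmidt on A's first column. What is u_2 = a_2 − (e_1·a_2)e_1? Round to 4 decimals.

u_2 = (0.9600, 0.7200, 1.0000)

a_1 = (3, -4, 0); ‖a_1‖ = 5.0000, so e_1 = (0.6000, -0.8000, 0.0000).
e_1·a_2 = 0.6000·3 + (-0.8000)·(-2) + 0.0000·1 = 3.4000.
u_2 = a_2 − 3.4000·e_1 = (0.9600, 0.7200, 1.0000).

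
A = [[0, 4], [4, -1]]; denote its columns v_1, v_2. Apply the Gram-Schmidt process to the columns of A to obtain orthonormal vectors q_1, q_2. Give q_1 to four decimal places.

q_1 = (0.0000, 1.0000)

v_1 = (0, 4); ‖v_1‖ = 4.0000, so q_1 = (0.0000, 1.0000).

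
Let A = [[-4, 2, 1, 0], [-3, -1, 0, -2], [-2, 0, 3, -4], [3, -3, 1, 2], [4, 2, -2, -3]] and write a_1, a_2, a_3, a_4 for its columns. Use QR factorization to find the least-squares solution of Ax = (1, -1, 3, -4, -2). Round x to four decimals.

e_1 = a_1/‖a_1‖ = (-4, -3, -2, 3, 4)/7.3485 = (-0.5443, -0.4082, -0.2722, 0.4082, 0.5443).
r_{12} = e_1·a_2 = -0.8165.
u_2 = a_2 + 0.8165·e_1 = (1.5556, -1.3333, -0.2222, -2.6667, 2.4444).
‖u_2‖ = 4.1633, so e_2 = (0.3736, -0.3203, -0.0534, -0.6405, 0.5871).
r_{13} = e_1·a_3 = -2.0412; r_{23} = e_2·a_3 = -1.6013.
u_3 = a_3 + 2.0412·e_1 + 1.6013·e_2 = (0.4872, -1.3462, 2.3590, 0.8077, 0.0513).
‖u_3‖ = 2.8756, so e_3 = (0.1694, -0.4681, 0.8203, 0.2809, 0.0178).
r_{14} = e_1·a_4 = 1.0887; r_{24} = e_2·a_4 = -2.1884; r_{34} = e_3·a_4 = -1.8368.
u_4 = a_4 − 1.0887·e_1 + 2.1884·e_2 + 1.8368·e_3 = (1.7214, -3.1163, -2.3137, 0.6698, -2.2749).
‖u_4‖ = 4.8633, so e_4 = (0.3540, -0.6408, -0.4757, 0.1377, -0.4678).
Qᵀb = (-3.6742, 1.9215, 1.9394, -0.0478).
Back-substitute: x_4 = -0.0478/4.8633 = -0.0098.
x_3 = (1.9394 + 1.8368·(-0.0098))/2.8756 = 0.6681.
x_2 = (1.9215 + 1.6013·0.6681 + 2.1884·(-0.0098))/4.1633 = 0.7133.
x_1 = (-3.6742 + 0.8165·0.7133 + 2.0412·0.6681 − 1.0887·(-0.0098))/7.3485 = -0.2337.

x = (-0.2337, 0.7133, 0.6681, -0.0098)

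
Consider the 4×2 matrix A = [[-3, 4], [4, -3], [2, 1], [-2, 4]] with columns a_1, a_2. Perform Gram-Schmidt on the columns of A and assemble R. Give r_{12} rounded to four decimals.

e_1 = a_1/‖a_1‖ = (-3, 4, 2, -2)/5.7446 = (-0.5222, 0.6963, 0.3482, -0.3482).
r_{12} = e_1·a_2 = -5.2223.

r_{12} = -5.2223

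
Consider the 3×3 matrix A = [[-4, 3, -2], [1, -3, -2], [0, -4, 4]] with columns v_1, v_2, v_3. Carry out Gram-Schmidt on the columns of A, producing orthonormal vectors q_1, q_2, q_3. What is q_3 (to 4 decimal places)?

v_1 = (-4, 1, 0); ‖v_1‖ = 4.1231, so q_1 = (-0.9701, 0.2425, 0.0000).
q_1·v_2 = (-0.9701)·3 + 0.2425·(-3) + 0.0000·(-4) = -3.6380.
u_2 = v_2 + 3.6380·q_1 = (-0.5294, -2.1176, -4.0000).
‖u_2‖ = 4.5568, so q_2 = (-0.1162, -0.4647, -0.8778).
q_1·v_3 = (-0.9701)·(-2) + 0.2425·(-2) + 0.0000·4 = 1.4552; q_2·v_3 = (-0.1162)·(-2) + (-0.4647)·(-2) + (-0.8778)·4 = -2.3494.
u_3 = v_3 − 1.4552·q_1 + 2.3494·q_2 = (-0.8612, -3.4448, 1.9377).
‖u_3‖ = 4.0451, so q_3 = (-0.2129, -0.8516, 0.4790).

q_3 = (-0.2129, -0.8516, 0.4790)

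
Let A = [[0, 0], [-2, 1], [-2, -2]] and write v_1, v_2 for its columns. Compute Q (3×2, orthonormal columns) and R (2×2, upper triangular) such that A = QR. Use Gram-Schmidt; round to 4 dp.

Q = [[0.0000, 0.0000], [-0.7071, 0.7071], [-0.7071, -0.7071]], R = [[2.8284, 0.7071], [0.0000, 2.1213]]

v_1 = (0, -2, -2); ‖v_1‖ = 2.8284, so q_1 = (0.0000, -0.7071, -0.7071).
q_1·v_2 = 0.0000·0 + (-0.7071)·1 + (-0.7071)·(-2) = 0.7071.
u_2 = v_2 − 0.7071·q_1 = (0.0000, 1.5000, -1.5000).
‖u_2‖ = 2.1213, so q_2 = (0.0000, 0.7071, -0.7071).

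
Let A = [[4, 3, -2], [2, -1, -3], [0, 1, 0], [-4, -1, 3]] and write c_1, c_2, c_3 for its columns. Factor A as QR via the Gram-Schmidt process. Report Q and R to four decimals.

Q = [[0.6667, 0.5642, -0.0211], [0.3333, -0.6943, -0.5491], [0.0000, 0.3906, -0.7814], [-0.6667, 0.2170, -0.2957]], R = [[6.0000, 2.3333, -4.3333], [0.0000, 2.5604, 1.6057], [0.0000, 0.0000, 0.8025]]

c_1 = (4, 2, 0, -4); ‖c_1‖ = 6.0000, so e_1 = (0.6667, 0.3333, 0.0000, -0.6667).
e_1·c_2 = 0.6667·3 + 0.3333·(-1) + 0.0000·1 + (-0.6667)·(-1) = 2.3333.
u_2 = c_2 − 2.3333·e_1 = (1.4444, -1.7778, 1.0000, 0.5556).
‖u_2‖ = 2.5604, so e_2 = (0.5642, -0.6943, 0.3906, 0.2170).
e_1·c_3 = 0.6667·(-2) + 0.3333·(-3) + 0.0000·0 + (-0.6667)·3 = -4.3333; e_2·c_3 = 0.5642·(-2) + (-0.6943)·(-3) + 0.3906·0 + 0.2170·3 = 1.6057.
u_3 = c_3 + 4.3333·e_1 − 1.6057·e_2 = (-0.0169, -0.4407, -0.6271, -0.2373).
‖u_3‖ = 0.8025, so e_3 = (-0.0211, -0.5491, -0.7814, -0.2957).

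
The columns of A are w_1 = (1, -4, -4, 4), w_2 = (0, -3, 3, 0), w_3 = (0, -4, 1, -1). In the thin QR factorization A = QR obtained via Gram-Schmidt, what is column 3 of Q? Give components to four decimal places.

e_1 = w_1/‖w_1‖ = (1, -4, -4, 4)/7.0000 = (0.1429, -0.5714, -0.5714, 0.5714).
r_{12} = e_1·w_2 = 0.0000.
u_2 = w_2 + 0.0000·e_1 = (0.0000, -3.0000, 3.0000, 0.0000).
‖u_2‖ = 4.2426, so e_2 = (0.0000, -0.7071, 0.7071, 0.0000).
r_{13} = e_1·w_3 = 1.1429; r_{23} = e_2·w_3 = 3.5355.
u_3 = w_3 − 1.1429·e_1 − 3.5355·e_2 = (-0.1633, -0.8469, -0.8469, -1.6531).
‖u_3‖ = 2.0479, so e_3 = (-0.0797, -0.4136, -0.4136, -0.8072).

e_3 = (-0.0797, -0.4136, -0.4136, -0.8072)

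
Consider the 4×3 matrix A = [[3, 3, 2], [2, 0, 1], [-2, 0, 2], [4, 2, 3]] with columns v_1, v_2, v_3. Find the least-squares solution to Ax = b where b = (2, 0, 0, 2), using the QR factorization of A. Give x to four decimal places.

x = (0.0826, 0.5620, 0.1074)

v_1 = (3, 2, -2, 4); ‖v_1‖ = 5.7446, so e_1 = (0.5222, 0.3482, -0.3482, 0.6963).
e_1·v_2 = 0.5222·3 + 0.3482·0 + (-0.3482)·0 + 0.6963·2 = 2.9593.
u_2 = v_2 − 2.9593·e_1 = (1.4545, -1.0303, 1.0303, -0.0606).
‖u_2‖ = 2.0597, so e_2 = (0.7062, -0.5002, 0.5002, -0.0294).
e_1·v_3 = 0.5222·2 + 0.3482·1 + (-0.3482)·2 + 0.6963·3 = 2.7852; e_2·v_3 = 0.7062·2 + (-0.5002)·1 + 0.5002·2 + (-0.0294)·3 = 1.8243.
u_3 = v_3 − 2.7852·e_1 − 1.8243·e_2 = (-0.7429, 0.9429, 2.0571, 1.1143).
‖u_3‖ = 2.6295, so e_3 = (-0.2825, 0.3586, 0.7823, 0.4238).
Qᵀb = (2.4371, 1.3535, 0.2825).
Back-substitute: x_3 = 0.2825/2.6295 = 0.1074.
x_2 = (1.3535 − 1.8243·0.1074)/2.0597 = 0.5620.
x_1 = (2.4371 − 2.9593·0.5620 − 2.7852·0.1074)/5.7446 = 0.0826.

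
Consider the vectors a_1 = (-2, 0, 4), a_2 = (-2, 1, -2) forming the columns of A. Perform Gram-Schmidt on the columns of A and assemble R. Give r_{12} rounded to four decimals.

r_{12} = -0.8944

a_1 = (-2, 0, 4); ‖a_1‖ = 4.4721, so q_1 = (-0.4472, 0.0000, 0.8944).
r_{12} = q_1·a_2 = -0.8944.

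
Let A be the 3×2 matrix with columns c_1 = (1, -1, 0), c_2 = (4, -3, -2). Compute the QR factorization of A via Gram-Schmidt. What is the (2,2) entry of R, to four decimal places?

r_{22} = 2.1213

e_1 = c_1/‖c_1‖ = (1, -1, 0)/1.4142 = (0.7071, -0.7071, 0.0000).
r_{12} = e_1·c_2 = 4.9497.
u_2 = c_2 − 4.9497·e_1 = (0.5000, 0.5000, -2.0000).
r_{22} = ‖u_2‖ = 2.1213.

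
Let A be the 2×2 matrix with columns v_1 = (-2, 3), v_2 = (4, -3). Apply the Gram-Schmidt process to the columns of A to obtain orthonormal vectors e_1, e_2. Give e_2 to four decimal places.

v_1 = (-2, 3); ‖v_1‖ = 3.6056, so e_1 = (-0.5547, 0.8321).
e_1·v_2 = (-0.5547)·4 + 0.8321·(-3) = -4.7150.
u_2 = v_2 + 4.7150·e_1 = (1.3846, 0.9231).
‖u_2‖ = 1.6641, so e_2 = (0.8321, 0.5547).

e_2 = (0.8321, 0.5547)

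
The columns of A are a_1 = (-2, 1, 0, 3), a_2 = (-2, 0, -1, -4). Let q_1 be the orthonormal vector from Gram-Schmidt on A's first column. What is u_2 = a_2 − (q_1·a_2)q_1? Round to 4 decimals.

u_2 = (-3.1429, 0.5714, -1.0000, -2.2857)

q_1 = a_1/‖a_1‖ = (-2, 1, 0, 3)/3.7417 = (-0.5345, 0.2673, 0.0000, 0.8018).
r_{12} = q_1·a_2 = -2.1381.
u_2 = a_2 + 2.1381·q_1 = (-3.1429, 0.5714, -1.0000, -2.2857).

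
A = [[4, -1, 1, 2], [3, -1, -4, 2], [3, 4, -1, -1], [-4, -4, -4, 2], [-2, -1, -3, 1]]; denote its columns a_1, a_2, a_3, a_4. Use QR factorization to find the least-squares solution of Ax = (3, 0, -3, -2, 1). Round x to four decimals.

x = (-0.1694, 0.3179, 0.8241, 1.7685)

e_1 = a_1/‖a_1‖ = (4, 3, 3, -4, -2)/7.3485 = (0.5443, 0.4082, 0.4082, -0.5443, -0.2722).
r_{12} = e_1·a_2 = 3.1299.
u_2 = a_2 − 3.1299·e_1 = (-2.7037, -2.2778, 2.7222, -2.2963, -0.1481).
‖u_2‖ = 5.0203, so e_2 = (-0.5386, -0.4537, 0.5422, -0.4574, -0.0295).
r_{13} = e_1·a_3 = 1.4969; r_{23} = e_2·a_3 = 2.6522.
u_3 = a_3 − 1.4969·e_1 − 2.6522·e_2 = (1.6135, -3.4078, -3.0492, -1.9721, -2.5143).
‖u_3‖ = 5.8073, so e_3 = (0.2778, -0.5868, -0.5251, -0.3396, -0.4330).
r_{14} = e_1·a_4 = 0.1361; r_{24} = e_2·a_4 = -3.4711; r_{34} = e_3·a_4 = -1.2050.
u_4 = a_4 − 0.1361·e_1 + 3.4711·e_2 + 1.2050·e_3 = (0.3914, -0.3375, 0.1939, 0.0772, 0.4129).
‖u_4‖ = 0.6936, so e_4 = (0.5642, -0.4866, 0.2795, 0.1113, 0.5953).
Qᵀb = (1.2247, -2.3571, 2.6549, 1.2267).
Back-substitute: x_4 = 1.2267/0.6936 = 1.7685.
x_3 = (2.6549 + 1.2050·1.7685)/5.8073 = 0.8241.
x_2 = (-2.3571 − 2.6522·0.8241 + 3.4711·1.7685)/5.0203 = 0.3179.
x_1 = (1.2247 − 3.1299·0.3179 − 1.4969·0.8241 − 0.1361·1.7685)/7.3485 = -0.1694.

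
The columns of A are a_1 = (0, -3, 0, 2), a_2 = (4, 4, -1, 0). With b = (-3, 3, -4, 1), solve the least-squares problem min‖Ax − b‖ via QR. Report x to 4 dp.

x = (-0.6421, -0.1123)

q_1 = a_1/‖a_1‖ = (0, -3, 0, 2)/3.6056 = (0.0000, -0.8321, 0.0000, 0.5547).
r_{12} = q_1·a_2 = -3.3282.
u_2 = a_2 + 3.3282·q_1 = (4.0000, 1.2308, -1.0000, 1.8462).
‖u_2‖ = 4.6822, so q_2 = (0.8543, 0.2629, -0.2136, 0.3943).
Qᵀb = (-1.9415, -0.5257).
Back-substitute: x_2 = -0.5257/4.6822 = -0.1123.
x_1 = (-1.9415 + 3.3282·(-0.1123))/3.6056 = -0.6421.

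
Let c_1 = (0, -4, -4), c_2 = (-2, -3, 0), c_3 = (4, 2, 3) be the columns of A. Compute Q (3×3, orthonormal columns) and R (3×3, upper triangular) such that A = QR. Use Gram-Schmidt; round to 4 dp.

c_1 = (0, -4, -4); ‖c_1‖ = 5.6569, so e_1 = (0.0000, -0.7071, -0.7071).
e_1·c_2 = 0.0000·(-2) + (-0.7071)·(-3) + (-0.7071)·0 = 2.1213.
u_2 = c_2 − 2.1213·e_1 = (-2.0000, -1.5000, 1.5000).
‖u_2‖ = 2.9155, so e_2 = (-0.6860, -0.5145, 0.5145).
e_1·c_3 = 0.0000·4 + (-0.7071)·2 + (-0.7071)·3 = -3.5355; e_2·c_3 = (-0.6860)·4 + (-0.5145)·2 + 0.5145·3 = -2.2295.
u_3 = c_3 + 3.5355·e_1 + 2.2295·e_2 = (2.4706, -1.6471, 1.6471).
‖u_3‖ = 3.3955, so e_3 = (0.7276, -0.4851, 0.4851).

Q = [[0.0000, -0.6860, 0.7276], [-0.7071, -0.5145, -0.4851], [-0.7071, 0.5145, 0.4851]], R = [[5.6569, 2.1213, -3.5355], [0.0000, 2.9155, -2.2295], [0.0000, 0.0000, 3.3955]]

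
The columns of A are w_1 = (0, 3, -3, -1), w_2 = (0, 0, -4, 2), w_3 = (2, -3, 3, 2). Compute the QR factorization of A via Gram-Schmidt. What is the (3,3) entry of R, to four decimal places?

r_{33} = 2.1247

e_1 = w_1/‖w_1‖ = (0, 3, -3, -1)/4.3589 = (0.0000, 0.6882, -0.6882, -0.2294).
r_{12} = e_1·w_2 = 2.2942.
u_2 = w_2 − 2.2942·e_1 = (0.0000, -1.5789, -2.4211, 2.5263).
‖u_2‖ = 3.8389, so e_2 = (0.0000, -0.4113, -0.6307, 0.6581).
r_{13} = e_1·w_3 = -4.5883; r_{23} = e_2·w_3 = 0.6581.
u_3 = w_3 + 4.5883·e_1 − 0.6581·e_2 = (2.0000, 0.4286, 0.2571, 0.5143).
r_{33} = ‖u_3‖ = 2.1247.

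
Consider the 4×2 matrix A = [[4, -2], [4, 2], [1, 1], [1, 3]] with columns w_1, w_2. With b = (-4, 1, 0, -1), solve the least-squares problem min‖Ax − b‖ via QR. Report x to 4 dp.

x = (-0.4396, 0.4866)

e_1 = w_1/‖w_1‖ = (4, 4, 1, 1)/5.8310 = (0.6860, 0.6860, 0.1715, 0.1715).
r_{12} = e_1·w_2 = 0.6860.
u_2 = w_2 − 0.6860·e_1 = (-2.4706, 1.5294, 0.8824, 2.8824).
‖u_2‖ = 4.1868, so e_2 = (-0.5901, 0.3653, 0.2107, 0.6884).
Qᵀb = (-2.2295, 2.0372).
Back-substitute: x_2 = 2.0372/4.1868 = 0.4866.
x_1 = (-2.2295 − 0.6860·0.4866)/5.8310 = -0.4396.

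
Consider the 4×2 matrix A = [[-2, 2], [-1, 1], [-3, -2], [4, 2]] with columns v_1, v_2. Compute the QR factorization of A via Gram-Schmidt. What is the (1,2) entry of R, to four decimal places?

v_1 = (-2, -1, -3, 4); ‖v_1‖ = 5.4772, so q_1 = (-0.3651, -0.1826, -0.5477, 0.7303).
r_{12} = q_1·v_2 = 1.6432.

r_{12} = 1.6432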